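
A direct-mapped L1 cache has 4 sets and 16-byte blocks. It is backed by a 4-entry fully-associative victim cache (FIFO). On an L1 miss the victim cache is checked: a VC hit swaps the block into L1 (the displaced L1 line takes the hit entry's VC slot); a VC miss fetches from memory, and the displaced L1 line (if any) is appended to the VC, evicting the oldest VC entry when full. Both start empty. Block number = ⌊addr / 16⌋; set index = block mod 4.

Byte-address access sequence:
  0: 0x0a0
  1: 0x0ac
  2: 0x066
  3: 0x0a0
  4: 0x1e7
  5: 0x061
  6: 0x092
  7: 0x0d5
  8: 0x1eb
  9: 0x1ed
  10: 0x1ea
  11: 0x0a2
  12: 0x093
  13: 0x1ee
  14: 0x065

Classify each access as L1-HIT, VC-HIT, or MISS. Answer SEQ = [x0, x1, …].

0: 0xa0 (blk 10, set 2) → MISS  vc=[]
1: 0xac (blk 10, set 2) → L1-HIT  vc=[]
2: 0x66 (blk 6, set 2) → MISS  vc=[10]
3: 0xa0 (blk 10, set 2) → VC-HIT  vc=[6]
4: 0x1e7 (blk 30, set 2) → MISS  vc=[6, 10]
5: 0x61 (blk 6, set 2) → VC-HIT  vc=[30, 10]
6: 0x92 (blk 9, set 1) → MISS  vc=[30, 10]
7: 0xd5 (blk 13, set 1) → MISS  vc=[30, 10, 9]
8: 0x1eb (blk 30, set 2) → VC-HIT  vc=[6, 10, 9]
9: 0x1ed (blk 30, set 2) → L1-HIT  vc=[6, 10, 9]
10: 0x1ea (blk 30, set 2) → L1-HIT  vc=[6, 10, 9]
11: 0xa2 (blk 10, set 2) → VC-HIT  vc=[6, 30, 9]
12: 0x93 (blk 9, set 1) → VC-HIT  vc=[6, 30, 13]
13: 0x1ee (blk 30, set 2) → VC-HIT  vc=[6, 10, 13]
14: 0x65 (blk 6, set 2) → VC-HIT  vc=[30, 10, 13]

SEQ = [MISS, L1-HIT, MISS, VC-HIT, MISS, VC-HIT, MISS, MISS, VC-HIT, L1-HIT, L1-HIT, VC-HIT, VC-HIT, VC-HIT, VC-HIT]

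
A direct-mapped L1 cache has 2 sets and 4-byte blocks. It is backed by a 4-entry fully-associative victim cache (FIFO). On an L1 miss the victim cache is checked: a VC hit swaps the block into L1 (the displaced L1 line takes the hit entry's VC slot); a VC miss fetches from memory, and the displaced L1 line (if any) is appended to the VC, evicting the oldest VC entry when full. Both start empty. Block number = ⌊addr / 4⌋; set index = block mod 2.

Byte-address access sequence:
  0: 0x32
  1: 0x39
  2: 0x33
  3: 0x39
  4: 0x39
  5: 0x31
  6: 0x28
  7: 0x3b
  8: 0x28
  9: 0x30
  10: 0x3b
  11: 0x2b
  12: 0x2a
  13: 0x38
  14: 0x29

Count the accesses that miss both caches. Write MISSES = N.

0: 0x32 (blk 12, set 0) → MISS  vc=[]
1: 0x39 (blk 14, set 0) → MISS  vc=[12]
2: 0x33 (blk 12, set 0) → VC-HIT  vc=[14]
3: 0x39 (blk 14, set 0) → VC-HIT  vc=[12]
4: 0x39 (blk 14, set 0) → L1-HIT  vc=[12]
5: 0x31 (blk 12, set 0) → VC-HIT  vc=[14]
6: 0x28 (blk 10, set 0) → MISS  vc=[14, 12]
7: 0x3b (blk 14, set 0) → VC-HIT  vc=[10, 12]
8: 0x28 (blk 10, set 0) → VC-HIT  vc=[14, 12]
9: 0x30 (blk 12, set 0) → VC-HIT  vc=[14, 10]
10: 0x3b (blk 14, set 0) → VC-HIT  vc=[12, 10]
11: 0x2b (blk 10, set 0) → VC-HIT  vc=[12, 14]
12: 0x2a (blk 10, set 0) → L1-HIT  vc=[12, 14]
13: 0x38 (blk 14, set 0) → VC-HIT  vc=[12, 10]
14: 0x29 (blk 10, set 0) → VC-HIT  vc=[12, 14]

MISSES = 3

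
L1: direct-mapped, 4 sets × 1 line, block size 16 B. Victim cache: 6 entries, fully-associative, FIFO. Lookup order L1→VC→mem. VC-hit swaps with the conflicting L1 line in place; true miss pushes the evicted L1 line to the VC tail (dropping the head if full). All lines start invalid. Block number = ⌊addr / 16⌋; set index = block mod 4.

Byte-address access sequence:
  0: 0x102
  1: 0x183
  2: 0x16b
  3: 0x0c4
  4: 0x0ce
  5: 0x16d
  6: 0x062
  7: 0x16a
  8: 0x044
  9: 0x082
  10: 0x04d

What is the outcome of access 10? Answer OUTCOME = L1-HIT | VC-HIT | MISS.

OUTCOME = VC-HIT

  [0] addr=0x102 blk=16 s=0: MISS | VC []
  [1] addr=0x183 blk=24 s=0: MISS | VC [16]
  [2] addr=0x16b blk=22 s=2: MISS | VC [16]
  [3] addr=0xc4 blk=12 s=0: MISS | VC [16, 24]
  [4] addr=0xce blk=12 s=0: L1-HIT | VC [16, 24]
  [5] addr=0x16d blk=22 s=2: L1-HIT | VC [16, 24]
  [6] addr=0x62 blk=6 s=2: MISS | VC [16, 24, 22]
  [7] addr=0x16a blk=22 s=2: VC-HIT | VC [16, 24, 6]
  [8] addr=0x44 blk=4 s=0: MISS | VC [16, 24, 6, 12]
  [9] addr=0x82 blk=8 s=0: MISS | VC [16, 24, 6, 12, 4]
  [10] addr=0x4d blk=4 s=0: VC-HIT | VC [16, 24, 6, 12, 8]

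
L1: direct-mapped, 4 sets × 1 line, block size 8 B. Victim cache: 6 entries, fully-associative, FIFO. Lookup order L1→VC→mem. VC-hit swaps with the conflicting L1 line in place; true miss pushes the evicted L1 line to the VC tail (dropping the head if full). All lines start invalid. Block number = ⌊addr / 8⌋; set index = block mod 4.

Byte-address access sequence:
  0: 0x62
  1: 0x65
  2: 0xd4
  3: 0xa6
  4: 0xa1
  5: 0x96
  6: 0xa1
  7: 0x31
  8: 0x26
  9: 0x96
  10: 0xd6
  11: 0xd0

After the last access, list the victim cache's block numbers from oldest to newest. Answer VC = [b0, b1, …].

#0 0x62→b12/s0 MISS; vc=[]
#1 0x65→b12/s0 L1-HIT; vc=[]
#2 0xd4→b26/s2 MISS; vc=[]
#3 0xa6→b20/s0 MISS; vc=[12]
#4 0xa1→b20/s0 L1-HIT; vc=[12]
#5 0x96→b18/s2 MISS; vc=[12,26]
#6 0xa1→b20/s0 L1-HIT; vc=[12,26]
#7 0x31→b6/s2 MISS; vc=[12,26,18]
#8 0x26→b4/s0 MISS; vc=[12,26,18,20]
#9 0x96→b18/s2 VC-HIT; vc=[12,26,6,20]
#10 0xd6→b26/s2 VC-HIT; vc=[12,18,6,20]
#11 0xd0→b26/s2 L1-HIT; vc=[12,18,6,20]

VC = [12, 18, 6, 20]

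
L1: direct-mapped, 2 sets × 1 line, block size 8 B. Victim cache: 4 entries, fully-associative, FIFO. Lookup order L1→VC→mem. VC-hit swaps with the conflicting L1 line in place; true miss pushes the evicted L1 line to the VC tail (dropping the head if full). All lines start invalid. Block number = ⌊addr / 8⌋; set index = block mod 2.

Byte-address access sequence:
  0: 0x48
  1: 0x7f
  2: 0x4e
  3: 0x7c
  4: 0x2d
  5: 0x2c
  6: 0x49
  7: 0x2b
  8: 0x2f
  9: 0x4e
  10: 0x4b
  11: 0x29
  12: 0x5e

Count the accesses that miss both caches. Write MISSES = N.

0: 0x48 (blk 9, set 1) → MISS  vc=[]
1: 0x7f (blk 15, set 1) → MISS  vc=[9]
2: 0x4e (blk 9, set 1) → VC-HIT  vc=[15]
3: 0x7c (blk 15, set 1) → VC-HIT  vc=[9]
4: 0x2d (blk 5, set 1) → MISS  vc=[9, 15]
5: 0x2c (blk 5, set 1) → L1-HIT  vc=[9, 15]
6: 0x49 (blk 9, set 1) → VC-HIT  vc=[5, 15]
7: 0x2b (blk 5, set 1) → VC-HIT  vc=[9, 15]
8: 0x2f (blk 5, set 1) → L1-HIT  vc=[9, 15]
9: 0x4e (blk 9, set 1) → VC-HIT  vc=[5, 15]
10: 0x4b (blk 9, set 1) → L1-HIT  vc=[5, 15]
11: 0x29 (blk 5, set 1) → VC-HIT  vc=[9, 15]
12: 0x5e (blk 11, set 1) → MISS  vc=[9, 15, 5]

MISSES = 4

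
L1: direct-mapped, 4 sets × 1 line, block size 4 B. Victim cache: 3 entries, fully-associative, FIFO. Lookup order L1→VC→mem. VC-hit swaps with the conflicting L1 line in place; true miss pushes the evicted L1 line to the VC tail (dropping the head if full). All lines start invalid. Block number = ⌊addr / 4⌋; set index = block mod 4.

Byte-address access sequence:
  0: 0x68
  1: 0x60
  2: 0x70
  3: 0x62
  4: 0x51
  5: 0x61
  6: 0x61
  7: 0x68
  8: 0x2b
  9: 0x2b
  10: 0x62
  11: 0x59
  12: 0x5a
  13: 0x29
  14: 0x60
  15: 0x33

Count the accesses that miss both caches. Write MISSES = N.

MISSES = 7

#0 0x68→b26/s2 MISS; vc=[]
#1 0x60→b24/s0 MISS; vc=[]
#2 0x70→b28/s0 MISS; vc=[24]
#3 0x62→b24/s0 VC-HIT; vc=[28]
#4 0x51→b20/s0 MISS; vc=[28,24]
#5 0x61→b24/s0 VC-HIT; vc=[28,20]
#6 0x61→b24/s0 L1-HIT; vc=[28,20]
#7 0x68→b26/s2 L1-HIT; vc=[28,20]
#8 0x2b→b10/s2 MISS; vc=[28,20,26]
#9 0x2b→b10/s2 L1-HIT; vc=[28,20,26]
#10 0x62→b24/s0 L1-HIT; vc=[28,20,26]
#11 0x59→b22/s2 MISS; vc=[20,26,10]
#12 0x5a→b22/s2 L1-HIT; vc=[20,26,10]
#13 0x29→b10/s2 VC-HIT; vc=[20,26,22]
#14 0x60→b24/s0 L1-HIT; vc=[20,26,22]
#15 0x33→b12/s0 MISS; vc=[26,22,24]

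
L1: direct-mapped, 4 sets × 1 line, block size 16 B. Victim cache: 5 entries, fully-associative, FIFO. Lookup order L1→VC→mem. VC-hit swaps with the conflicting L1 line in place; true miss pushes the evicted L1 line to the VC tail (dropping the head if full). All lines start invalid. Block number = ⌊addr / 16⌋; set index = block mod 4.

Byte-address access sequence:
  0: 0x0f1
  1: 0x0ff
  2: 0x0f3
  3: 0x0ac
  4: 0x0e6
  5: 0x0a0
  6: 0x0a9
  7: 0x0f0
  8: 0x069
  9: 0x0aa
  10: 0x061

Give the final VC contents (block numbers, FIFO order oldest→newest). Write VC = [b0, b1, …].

VC = [14, 10]

0: 0xf1 (blk 15, set 3) → MISS  vc=[]
1: 0xff (blk 15, set 3) → L1-HIT  vc=[]
2: 0xf3 (blk 15, set 3) → L1-HIT  vc=[]
3: 0xac (blk 10, set 2) → MISS  vc=[]
4: 0xe6 (blk 14, set 2) → MISS  vc=[10]
5: 0xa0 (blk 10, set 2) → VC-HIT  vc=[14]
6: 0xa9 (blk 10, set 2) → L1-HIT  vc=[14]
7: 0xf0 (blk 15, set 3) → L1-HIT  vc=[14]
8: 0x69 (blk 6, set 2) → MISS  vc=[14, 10]
9: 0xaa (blk 10, set 2) → VC-HIT  vc=[14, 6]
10: 0x61 (blk 6, set 2) → VC-HIT  vc=[14, 10]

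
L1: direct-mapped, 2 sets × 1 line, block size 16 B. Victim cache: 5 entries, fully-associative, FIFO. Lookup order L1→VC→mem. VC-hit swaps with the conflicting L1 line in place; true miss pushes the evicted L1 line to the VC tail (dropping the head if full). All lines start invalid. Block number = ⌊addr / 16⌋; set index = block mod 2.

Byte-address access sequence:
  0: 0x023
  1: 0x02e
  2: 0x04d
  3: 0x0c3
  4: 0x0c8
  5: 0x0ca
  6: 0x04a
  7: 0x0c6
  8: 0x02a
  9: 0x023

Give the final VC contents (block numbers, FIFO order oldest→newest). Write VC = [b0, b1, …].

VC = [12, 4]

  [0] addr=0x23 blk=2 s=0: MISS | VC []
  [1] addr=0x2e blk=2 s=0: L1-HIT | VC []
  [2] addr=0x4d blk=4 s=0: MISS | VC [2]
  [3] addr=0xc3 blk=12 s=0: MISS | VC [2, 4]
  [4] addr=0xc8 blk=12 s=0: L1-HIT | VC [2, 4]
  [5] addr=0xca blk=12 s=0: L1-HIT | VC [2, 4]
  [6] addr=0x4a blk=4 s=0: VC-HIT | VC [2, 12]
  [7] addr=0xc6 blk=12 s=0: VC-HIT | VC [2, 4]
  [8] addr=0x2a blk=2 s=0: VC-HIT | VC [12, 4]
  [9] addr=0x23 blk=2 s=0: L1-HIT | VC [12, 4]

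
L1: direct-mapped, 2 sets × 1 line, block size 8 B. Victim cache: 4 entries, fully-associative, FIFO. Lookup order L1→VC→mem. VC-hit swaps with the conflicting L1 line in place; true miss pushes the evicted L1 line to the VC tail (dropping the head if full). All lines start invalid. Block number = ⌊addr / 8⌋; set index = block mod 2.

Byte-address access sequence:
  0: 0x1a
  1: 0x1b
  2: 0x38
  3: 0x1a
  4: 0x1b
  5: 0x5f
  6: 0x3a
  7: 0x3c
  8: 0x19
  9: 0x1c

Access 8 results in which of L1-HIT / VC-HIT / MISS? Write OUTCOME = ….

  [0] addr=0x1a blk=3 s=1: MISS | VC []
  [1] addr=0x1b blk=3 s=1: L1-HIT | VC []
  [2] addr=0x38 blk=7 s=1: MISS | VC [3]
  [3] addr=0x1a blk=3 s=1: VC-HIT | VC [7]
  [4] addr=0x1b blk=3 s=1: L1-HIT | VC [7]
  [5] addr=0x5f blk=11 s=1: MISS | VC [7, 3]
  [6] addr=0x3a blk=7 s=1: VC-HIT | VC [11, 3]
  [7] addr=0x3c blk=7 s=1: L1-HIT | VC [11, 3]
  [8] addr=0x19 blk=3 s=1: VC-HIT | VC [11, 7]
  [9] addr=0x1c blk=3 s=1: L1-HIT | VC [11, 7]

OUTCOME = VC-HIT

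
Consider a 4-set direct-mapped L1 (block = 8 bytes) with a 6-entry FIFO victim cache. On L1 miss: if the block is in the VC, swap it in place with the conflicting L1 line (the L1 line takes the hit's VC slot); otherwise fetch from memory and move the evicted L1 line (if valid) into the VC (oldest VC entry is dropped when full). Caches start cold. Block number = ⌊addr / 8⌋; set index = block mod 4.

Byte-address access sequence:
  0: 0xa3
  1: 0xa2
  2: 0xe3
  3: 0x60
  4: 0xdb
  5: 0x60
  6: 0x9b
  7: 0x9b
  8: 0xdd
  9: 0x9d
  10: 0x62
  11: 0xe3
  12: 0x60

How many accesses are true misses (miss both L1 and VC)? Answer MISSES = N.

MISSES = 5

0: 0xa3 (blk 20, set 0) → MISS  vc=[]
1: 0xa2 (blk 20, set 0) → L1-HIT  vc=[]
2: 0xe3 (blk 28, set 0) → MISS  vc=[20]
3: 0x60 (blk 12, set 0) → MISS  vc=[20, 28]
4: 0xdb (blk 27, set 3) → MISS  vc=[20, 28]
5: 0x60 (blk 12, set 0) → L1-HIT  vc=[20, 28]
6: 0x9b (blk 19, set 3) → MISS  vc=[20, 28, 27]
7: 0x9b (blk 19, set 3) → L1-HIT  vc=[20, 28, 27]
8: 0xdd (blk 27, set 3) → VC-HIT  vc=[20, 28, 19]
9: 0x9d (blk 19, set 3) → VC-HIT  vc=[20, 28, 27]
10: 0x62 (blk 12, set 0) → L1-HIT  vc=[20, 28, 27]
11: 0xe3 (blk 28, set 0) → VC-HIT  vc=[20, 12, 27]
12: 0x60 (blk 12, set 0) → VC-HIT  vc=[20, 28, 27]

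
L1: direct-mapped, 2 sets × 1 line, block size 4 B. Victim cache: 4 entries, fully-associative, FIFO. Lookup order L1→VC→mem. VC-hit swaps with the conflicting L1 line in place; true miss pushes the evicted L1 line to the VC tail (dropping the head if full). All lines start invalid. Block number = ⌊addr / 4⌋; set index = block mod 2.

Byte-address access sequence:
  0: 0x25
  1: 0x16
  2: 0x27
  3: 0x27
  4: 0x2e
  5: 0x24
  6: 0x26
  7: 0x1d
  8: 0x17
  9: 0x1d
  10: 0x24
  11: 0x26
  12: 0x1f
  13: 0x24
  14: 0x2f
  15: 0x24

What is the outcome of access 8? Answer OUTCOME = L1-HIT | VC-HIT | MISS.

  [0] addr=0x25 blk=9 s=1: MISS | VC []
  [1] addr=0x16 blk=5 s=1: MISS | VC [9]
  [2] addr=0x27 blk=9 s=1: VC-HIT | VC [5]
  [3] addr=0x27 blk=9 s=1: L1-HIT | VC [5]
  [4] addr=0x2e blk=11 s=1: MISS | VC [5, 9]
  [5] addr=0x24 blk=9 s=1: VC-HIT | VC [5, 11]
  [6] addr=0x26 blk=9 s=1: L1-HIT | VC [5, 11]
  [7] addr=0x1d blk=7 s=1: MISS | VC [5, 11, 9]
  [8] addr=0x17 blk=5 s=1: VC-HIT | VC [7, 11, 9]
  [9] addr=0x1d blk=7 s=1: VC-HIT | VC [5, 11, 9]
  [10] addr=0x24 blk=9 s=1: VC-HIT | VC [5, 11, 7]
  [11] addr=0x26 blk=9 s=1: L1-HIT | VC [5, 11, 7]
  [12] addr=0x1f blk=7 s=1: VC-HIT | VC [5, 11, 9]
  [13] addr=0x24 blk=9 s=1: VC-HIT | VC [5, 11, 7]
  [14] addr=0x2f blk=11 s=1: VC-HIT | VC [5, 9, 7]
  [15] addr=0x24 blk=9 s=1: VC-HIT | VC [5, 11, 7]

OUTCOME = VC-HIT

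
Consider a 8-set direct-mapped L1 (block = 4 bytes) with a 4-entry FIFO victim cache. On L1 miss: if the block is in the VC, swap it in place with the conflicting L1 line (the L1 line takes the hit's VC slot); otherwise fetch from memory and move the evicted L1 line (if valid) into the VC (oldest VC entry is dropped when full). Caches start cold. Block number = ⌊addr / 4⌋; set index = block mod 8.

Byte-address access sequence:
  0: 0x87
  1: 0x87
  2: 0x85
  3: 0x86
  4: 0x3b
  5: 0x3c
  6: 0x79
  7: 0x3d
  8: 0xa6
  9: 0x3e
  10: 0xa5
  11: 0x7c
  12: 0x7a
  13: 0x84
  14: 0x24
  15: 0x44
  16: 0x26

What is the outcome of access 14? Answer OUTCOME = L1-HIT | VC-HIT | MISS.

0: 0x87 (blk 33, set 1) → MISS  vc=[]
1: 0x87 (blk 33, set 1) → L1-HIT  vc=[]
2: 0x85 (blk 33, set 1) → L1-HIT  vc=[]
3: 0x86 (blk 33, set 1) → L1-HIT  vc=[]
4: 0x3b (blk 14, set 6) → MISS  vc=[]
5: 0x3c (blk 15, set 7) → MISS  vc=[]
6: 0x79 (blk 30, set 6) → MISS  vc=[14]
7: 0x3d (blk 15, set 7) → L1-HIT  vc=[14]
8: 0xa6 (blk 41, set 1) → MISS  vc=[14, 33]
9: 0x3e (blk 15, set 7) → L1-HIT  vc=[14, 33]
10: 0xa5 (blk 41, set 1) → L1-HIT  vc=[14, 33]
11: 0x7c (blk 31, set 7) → MISS  vc=[14, 33, 15]
12: 0x7a (blk 30, set 6) → L1-HIT  vc=[14, 33, 15]
13: 0x84 (blk 33, set 1) → VC-HIT  vc=[14, 41, 15]
14: 0x24 (blk 9, set 1) → MISS  vc=[14, 41, 15, 33]
15: 0x44 (blk 17, set 1) → MISS  vc=[41, 15, 33, 9]
16: 0x26 (blk 9, set 1) → VC-HIT  vc=[41, 15, 33, 17]

OUTCOME = MISS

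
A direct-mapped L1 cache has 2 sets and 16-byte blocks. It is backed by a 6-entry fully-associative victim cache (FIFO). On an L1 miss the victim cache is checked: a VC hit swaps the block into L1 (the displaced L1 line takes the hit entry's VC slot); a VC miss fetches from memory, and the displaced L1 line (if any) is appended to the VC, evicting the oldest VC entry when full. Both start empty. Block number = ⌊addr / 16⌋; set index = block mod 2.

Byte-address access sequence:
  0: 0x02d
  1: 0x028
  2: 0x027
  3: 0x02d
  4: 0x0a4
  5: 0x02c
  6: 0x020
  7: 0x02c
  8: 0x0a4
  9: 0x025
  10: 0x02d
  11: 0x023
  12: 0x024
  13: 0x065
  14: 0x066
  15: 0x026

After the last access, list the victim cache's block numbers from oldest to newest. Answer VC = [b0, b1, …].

  [0] addr=0x2d blk=2 s=0: MISS | VC []
  [1] addr=0x28 blk=2 s=0: L1-HIT | VC []
  [2] addr=0x27 blk=2 s=0: L1-HIT | VC []
  [3] addr=0x2d blk=2 s=0: L1-HIT | VC []
  [4] addr=0xa4 blk=10 s=0: MISS | VC [2]
  [5] addr=0x2c blk=2 s=0: VC-HIT | VC [10]
  [6] addr=0x20 blk=2 s=0: L1-HIT | VC [10]
  [7] addr=0x2c blk=2 s=0: L1-HIT | VC [10]
  [8] addr=0xa4 blk=10 s=0: VC-HIT | VC [2]
  [9] addr=0x25 blk=2 s=0: VC-HIT | VC [10]
  [10] addr=0x2d blk=2 s=0: L1-HIT | VC [10]
  [11] addr=0x23 blk=2 s=0: L1-HIT | VC [10]
  [12] addr=0x24 blk=2 s=0: L1-HIT | VC [10]
  [13] addr=0x65 blk=6 s=0: MISS | VC [10, 2]
  [14] addr=0x66 blk=6 s=0: L1-HIT | VC [10, 2]
  [15] addr=0x26 blk=2 s=0: VC-HIT | VC [10, 6]

VC = [10, 6]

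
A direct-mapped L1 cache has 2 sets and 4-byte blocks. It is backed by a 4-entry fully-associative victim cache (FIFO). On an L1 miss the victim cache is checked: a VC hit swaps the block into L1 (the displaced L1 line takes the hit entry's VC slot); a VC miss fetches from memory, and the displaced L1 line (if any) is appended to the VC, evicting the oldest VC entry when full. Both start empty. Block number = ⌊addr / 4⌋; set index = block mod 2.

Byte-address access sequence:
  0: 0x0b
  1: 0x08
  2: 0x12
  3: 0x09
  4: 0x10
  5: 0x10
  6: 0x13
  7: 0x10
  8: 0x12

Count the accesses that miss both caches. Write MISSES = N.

MISSES = 2

  [0] addr=0xb blk=2 s=0: MISS | VC []
  [1] addr=0x8 blk=2 s=0: L1-HIT | VC []
  [2] addr=0x12 blk=4 s=0: MISS | VC [2]
  [3] addr=0x9 blk=2 s=0: VC-HIT | VC [4]
  [4] addr=0x10 blk=4 s=0: VC-HIT | VC [2]
  [5] addr=0x10 blk=4 s=0: L1-HIT | VC [2]
  [6] addr=0x13 blk=4 s=0: L1-HIT | VC [2]
  [7] addr=0x10 blk=4 s=0: L1-HIT | VC [2]
  [8] addr=0x12 blk=4 s=0: L1-HIT | VC [2]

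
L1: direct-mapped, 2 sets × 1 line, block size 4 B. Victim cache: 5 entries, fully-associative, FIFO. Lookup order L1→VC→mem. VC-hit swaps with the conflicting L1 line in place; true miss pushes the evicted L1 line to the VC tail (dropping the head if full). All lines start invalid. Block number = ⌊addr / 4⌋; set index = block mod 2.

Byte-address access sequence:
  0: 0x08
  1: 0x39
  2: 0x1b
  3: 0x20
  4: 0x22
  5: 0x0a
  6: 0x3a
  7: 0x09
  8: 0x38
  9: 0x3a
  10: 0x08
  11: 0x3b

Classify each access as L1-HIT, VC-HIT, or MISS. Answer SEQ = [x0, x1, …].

  [0] addr=0x8 blk=2 s=0: MISS | VC []
  [1] addr=0x39 blk=14 s=0: MISS | VC [2]
  [2] addr=0x1b blk=6 s=0: MISS | VC [2, 14]
  [3] addr=0x20 blk=8 s=0: MISS | VC [2, 14, 6]
  [4] addr=0x22 blk=8 s=0: L1-HIT | VC [2, 14, 6]
  [5] addr=0xa blk=2 s=0: VC-HIT | VC [8, 14, 6]
  [6] addr=0x3a blk=14 s=0: VC-HIT | VC [8, 2, 6]
  [7] addr=0x9 blk=2 s=0: VC-HIT | VC [8, 14, 6]
  [8] addr=0x38 blk=14 s=0: VC-HIT | VC [8, 2, 6]
  [9] addr=0x3a blk=14 s=0: L1-HIT | VC [8, 2, 6]
  [10] addr=0x8 blk=2 s=0: VC-HIT | VC [8, 14, 6]
  [11] addr=0x3b blk=14 s=0: VC-HIT | VC [8, 2, 6]

SEQ = [MISS, MISS, MISS, MISS, L1-HIT, VC-HIT, VC-HIT, VC-HIT, VC-HIT, L1-HIT, VC-HIT, VC-HIT]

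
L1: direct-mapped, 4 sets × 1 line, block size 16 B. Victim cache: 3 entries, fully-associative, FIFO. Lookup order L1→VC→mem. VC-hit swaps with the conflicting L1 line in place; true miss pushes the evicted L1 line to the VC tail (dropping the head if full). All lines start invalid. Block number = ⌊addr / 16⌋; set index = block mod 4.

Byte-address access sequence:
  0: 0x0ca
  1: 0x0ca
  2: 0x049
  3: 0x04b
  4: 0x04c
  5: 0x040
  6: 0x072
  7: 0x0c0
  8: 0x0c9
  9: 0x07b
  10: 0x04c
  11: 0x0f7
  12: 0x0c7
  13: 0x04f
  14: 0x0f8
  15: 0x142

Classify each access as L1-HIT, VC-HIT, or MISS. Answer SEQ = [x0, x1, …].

#0 0xca→b12/s0 MISS; vc=[]
#1 0xca→b12/s0 L1-HIT; vc=[]
#2 0x49→b4/s0 MISS; vc=[12]
#3 0x4b→b4/s0 L1-HIT; vc=[12]
#4 0x4c→b4/s0 L1-HIT; vc=[12]
#5 0x40→b4/s0 L1-HIT; vc=[12]
#6 0x72→b7/s3 MISS; vc=[12]
#7 0xc0→b12/s0 VC-HIT; vc=[4]
#8 0xc9→b12/s0 L1-HIT; vc=[4]
#9 0x7b→b7/s3 L1-HIT; vc=[4]
#10 0x4c→b4/s0 VC-HIT; vc=[12]
#11 0xf7→b15/s3 MISS; vc=[12,7]
#12 0xc7→b12/s0 VC-HIT; vc=[4,7]
#13 0x4f→b4/s0 VC-HIT; vc=[12,7]
#14 0xf8→b15/s3 L1-HIT; vc=[12,7]
#15 0x142→b20/s0 MISS; vc=[12,7,4]

SEQ = [MISS, L1-HIT, MISS, L1-HIT, L1-HIT, L1-HIT, MISS, VC-HIT, L1-HIT, L1-HIT, VC-HIT, MISS, VC-HIT, VC-HIT, L1-HIT, MISS]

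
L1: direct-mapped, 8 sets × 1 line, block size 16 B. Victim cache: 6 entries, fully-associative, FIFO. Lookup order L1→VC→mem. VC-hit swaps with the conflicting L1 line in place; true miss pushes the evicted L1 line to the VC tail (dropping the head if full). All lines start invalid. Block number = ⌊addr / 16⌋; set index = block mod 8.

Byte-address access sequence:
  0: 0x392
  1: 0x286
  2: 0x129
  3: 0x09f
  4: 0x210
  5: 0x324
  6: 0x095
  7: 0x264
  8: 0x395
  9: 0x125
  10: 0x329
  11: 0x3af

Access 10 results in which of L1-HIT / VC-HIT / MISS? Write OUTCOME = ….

  [0] addr=0x392 blk=57 s=1: MISS | VC []
  [1] addr=0x286 blk=40 s=0: MISS | VC []
  [2] addr=0x129 blk=18 s=2: MISS | VC []
  [3] addr=0x9f blk=9 s=1: MISS | VC [57]
  [4] addr=0x210 blk=33 s=1: MISS | VC [57, 9]
  [5] addr=0x324 blk=50 s=2: MISS | VC [57, 9, 18]
  [6] addr=0x95 blk=9 s=1: VC-HIT | VC [57, 33, 18]
  [7] addr=0x264 blk=38 s=6: MISS | VC [57, 33, 18]
  [8] addr=0x395 blk=57 s=1: VC-HIT | VC [9, 33, 18]
  [9] addr=0x125 blk=18 s=2: VC-HIT | VC [9, 33, 50]
  [10] addr=0x329 blk=50 s=2: VC-HIT | VC [9, 33, 18]
  [11] addr=0x3af blk=58 s=2: MISS | VC [9, 33, 18, 50]

OUTCOME = VC-HIT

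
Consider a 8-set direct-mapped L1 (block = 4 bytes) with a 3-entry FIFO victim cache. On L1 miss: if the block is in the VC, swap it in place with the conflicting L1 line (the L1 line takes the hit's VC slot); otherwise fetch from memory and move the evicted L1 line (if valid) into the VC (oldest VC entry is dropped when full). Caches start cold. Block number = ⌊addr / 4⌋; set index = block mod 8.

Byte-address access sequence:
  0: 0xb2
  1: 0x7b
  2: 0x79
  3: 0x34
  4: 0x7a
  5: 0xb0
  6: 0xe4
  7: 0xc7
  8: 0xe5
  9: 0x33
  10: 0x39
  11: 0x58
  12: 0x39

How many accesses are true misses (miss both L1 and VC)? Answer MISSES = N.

MISSES = 8

0: 0xb2 (blk 44, set 4) → MISS  vc=[]
1: 0x7b (blk 30, set 6) → MISS  vc=[]
2: 0x79 (blk 30, set 6) → L1-HIT  vc=[]
3: 0x34 (blk 13, set 5) → MISS  vc=[]
4: 0x7a (blk 30, set 6) → L1-HIT  vc=[]
5: 0xb0 (blk 44, set 4) → L1-HIT  vc=[]
6: 0xe4 (blk 57, set 1) → MISS  vc=[]
7: 0xc7 (blk 49, set 1) → MISS  vc=[57]
8: 0xe5 (blk 57, set 1) → VC-HIT  vc=[49]
9: 0x33 (blk 12, set 4) → MISS  vc=[49, 44]
10: 0x39 (blk 14, set 6) → MISS  vc=[49, 44, 30]
11: 0x58 (blk 22, set 6) → MISS  vc=[44, 30, 14]
12: 0x39 (blk 14, set 6) → VC-HIT  vc=[44, 30, 22]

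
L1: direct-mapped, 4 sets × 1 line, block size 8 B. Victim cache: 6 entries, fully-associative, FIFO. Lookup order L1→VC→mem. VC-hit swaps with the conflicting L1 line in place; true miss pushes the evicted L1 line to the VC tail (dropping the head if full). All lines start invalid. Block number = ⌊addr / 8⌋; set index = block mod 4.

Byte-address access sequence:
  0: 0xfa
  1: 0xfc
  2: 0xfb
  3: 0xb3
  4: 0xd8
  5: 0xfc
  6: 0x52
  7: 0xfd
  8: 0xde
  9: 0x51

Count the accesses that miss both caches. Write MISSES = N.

MISSES = 4

#0 0xfa→b31/s3 MISS; vc=[]
#1 0xfc→b31/s3 L1-HIT; vc=[]
#2 0xfb→b31/s3 L1-HIT; vc=[]
#3 0xb3→b22/s2 MISS; vc=[]
#4 0xd8→b27/s3 MISS; vc=[31]
#5 0xfc→b31/s3 VC-HIT; vc=[27]
#6 0x52→b10/s2 MISS; vc=[27,22]
#7 0xfd→b31/s3 L1-HIT; vc=[27,22]
#8 0xde→b27/s3 VC-HIT; vc=[31,22]
#9 0x51→b10/s2 L1-HIT; vc=[31,22]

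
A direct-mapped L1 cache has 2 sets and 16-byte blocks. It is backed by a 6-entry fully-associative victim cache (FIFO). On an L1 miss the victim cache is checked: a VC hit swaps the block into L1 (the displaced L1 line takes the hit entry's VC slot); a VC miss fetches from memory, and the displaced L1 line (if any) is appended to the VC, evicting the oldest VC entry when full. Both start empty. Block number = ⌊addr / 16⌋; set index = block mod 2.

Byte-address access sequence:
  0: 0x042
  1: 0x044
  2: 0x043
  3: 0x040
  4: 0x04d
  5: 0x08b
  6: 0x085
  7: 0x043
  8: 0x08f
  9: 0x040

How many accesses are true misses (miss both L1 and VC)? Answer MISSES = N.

  [0] addr=0x42 blk=4 s=0: MISS | VC []
  [1] addr=0x44 blk=4 s=0: L1-HIT | VC []
  [2] addr=0x43 blk=4 s=0: L1-HIT | VC []
  [3] addr=0x40 blk=4 s=0: L1-HIT | VC []
  [4] addr=0x4d blk=4 s=0: L1-HIT | VC []
  [5] addr=0x8b blk=8 s=0: MISS | VC [4]
  [6] addr=0x85 blk=8 s=0: L1-HIT | VC [4]
  [7] addr=0x43 blk=4 s=0: VC-HIT | VC [8]
  [8] addr=0x8f blk=8 s=0: VC-HIT | VC [4]
  [9] addr=0x40 blk=4 s=0: VC-HIT | VC [8]

MISSES = 2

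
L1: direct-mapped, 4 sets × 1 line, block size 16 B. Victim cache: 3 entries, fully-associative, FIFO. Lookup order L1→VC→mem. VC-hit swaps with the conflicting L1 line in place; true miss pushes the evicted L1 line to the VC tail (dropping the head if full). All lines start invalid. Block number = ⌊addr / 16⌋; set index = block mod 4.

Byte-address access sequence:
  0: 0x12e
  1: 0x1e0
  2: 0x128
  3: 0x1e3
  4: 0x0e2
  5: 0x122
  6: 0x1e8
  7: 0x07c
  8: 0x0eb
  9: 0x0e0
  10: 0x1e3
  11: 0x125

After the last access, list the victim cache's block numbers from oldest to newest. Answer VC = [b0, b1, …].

VC = [14, 30]

0: 0x12e (blk 18, set 2) → MISS  vc=[]
1: 0x1e0 (blk 30, set 2) → MISS  vc=[18]
2: 0x128 (blk 18, set 2) → VC-HIT  vc=[30]
3: 0x1e3 (blk 30, set 2) → VC-HIT  vc=[18]
4: 0xe2 (blk 14, set 2) → MISS  vc=[18, 30]
5: 0x122 (blk 18, set 2) → VC-HIT  vc=[14, 30]
6: 0x1e8 (blk 30, set 2) → VC-HIT  vc=[14, 18]
7: 0x7c (blk 7, set 3) → MISS  vc=[14, 18]
8: 0xeb (blk 14, set 2) → VC-HIT  vc=[30, 18]
9: 0xe0 (blk 14, set 2) → L1-HIT  vc=[30, 18]
10: 0x1e3 (blk 30, set 2) → VC-HIT  vc=[14, 18]
11: 0x125 (blk 18, set 2) → VC-HIT  vc=[14, 30]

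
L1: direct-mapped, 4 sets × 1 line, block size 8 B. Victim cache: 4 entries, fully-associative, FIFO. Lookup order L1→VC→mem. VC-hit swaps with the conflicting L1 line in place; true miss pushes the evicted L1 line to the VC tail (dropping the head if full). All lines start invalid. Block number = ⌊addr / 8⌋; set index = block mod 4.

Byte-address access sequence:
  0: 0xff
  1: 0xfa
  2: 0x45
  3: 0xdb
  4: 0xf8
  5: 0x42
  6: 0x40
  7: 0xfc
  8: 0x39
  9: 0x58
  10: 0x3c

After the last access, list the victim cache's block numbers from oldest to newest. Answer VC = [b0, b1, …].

0: 0xff (blk 31, set 3) → MISS  vc=[]
1: 0xfa (blk 31, set 3) → L1-HIT  vc=[]
2: 0x45 (blk 8, set 0) → MISS  vc=[]
3: 0xdb (blk 27, set 3) → MISS  vc=[31]
4: 0xf8 (blk 31, set 3) → VC-HIT  vc=[27]
5: 0x42 (blk 8, set 0) → L1-HIT  vc=[27]
6: 0x40 (blk 8, set 0) → L1-HIT  vc=[27]
7: 0xfc (blk 31, set 3) → L1-HIT  vc=[27]
8: 0x39 (blk 7, set 3) → MISS  vc=[27, 31]
9: 0x58 (blk 11, set 3) → MISS  vc=[27, 31, 7]
10: 0x3c (blk 7, set 3) → VC-HIT  vc=[27, 31, 11]

VC = [27, 31, 11]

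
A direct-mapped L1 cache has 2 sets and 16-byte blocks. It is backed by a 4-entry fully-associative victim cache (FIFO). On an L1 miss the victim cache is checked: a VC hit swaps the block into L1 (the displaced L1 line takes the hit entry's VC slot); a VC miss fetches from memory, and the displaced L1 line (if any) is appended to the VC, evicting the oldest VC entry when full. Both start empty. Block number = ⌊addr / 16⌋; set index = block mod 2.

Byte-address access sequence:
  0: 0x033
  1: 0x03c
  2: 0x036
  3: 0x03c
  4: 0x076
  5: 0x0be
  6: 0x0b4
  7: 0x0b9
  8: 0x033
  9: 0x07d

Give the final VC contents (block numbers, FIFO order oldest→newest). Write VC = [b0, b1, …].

0: 0x33 (blk 3, set 1) → MISS  vc=[]
1: 0x3c (blk 3, set 1) → L1-HIT  vc=[]
2: 0x36 (blk 3, set 1) → L1-HIT  vc=[]
3: 0x3c (blk 3, set 1) → L1-HIT  vc=[]
4: 0x76 (blk 7, set 1) → MISS  vc=[3]
5: 0xbe (blk 11, set 1) → MISS  vc=[3, 7]
6: 0xb4 (blk 11, set 1) → L1-HIT  vc=[3, 7]
7: 0xb9 (blk 11, set 1) → L1-HIT  vc=[3, 7]
8: 0x33 (blk 3, set 1) → VC-HIT  vc=[11, 7]
9: 0x7d (blk 7, set 1) → VC-HIT  vc=[11, 3]

VC = [11, 3]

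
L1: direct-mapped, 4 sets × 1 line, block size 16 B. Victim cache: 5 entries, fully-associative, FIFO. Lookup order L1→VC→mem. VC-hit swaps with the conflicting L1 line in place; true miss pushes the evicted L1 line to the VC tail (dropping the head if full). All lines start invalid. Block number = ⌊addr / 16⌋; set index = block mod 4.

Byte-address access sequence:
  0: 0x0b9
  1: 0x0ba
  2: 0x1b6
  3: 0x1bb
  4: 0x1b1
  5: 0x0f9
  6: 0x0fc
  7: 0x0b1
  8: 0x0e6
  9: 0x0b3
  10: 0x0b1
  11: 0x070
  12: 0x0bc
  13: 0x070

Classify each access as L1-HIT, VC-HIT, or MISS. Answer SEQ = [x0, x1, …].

0: 0xb9 (blk 11, set 3) → MISS  vc=[]
1: 0xba (blk 11, set 3) → L1-HIT  vc=[]
2: 0x1b6 (blk 27, set 3) → MISS  vc=[11]
3: 0x1bb (blk 27, set 3) → L1-HIT  vc=[11]
4: 0x1b1 (blk 27, set 3) → L1-HIT  vc=[11]
5: 0xf9 (blk 15, set 3) → MISS  vc=[11, 27]
6: 0xfc (blk 15, set 3) → L1-HIT  vc=[11, 27]
7: 0xb1 (blk 11, set 3) → VC-HIT  vc=[15, 27]
8: 0xe6 (blk 14, set 2) → MISS  vc=[15, 27]
9: 0xb3 (blk 11, set 3) → L1-HIT  vc=[15, 27]
10: 0xb1 (blk 11, set 3) → L1-HIT  vc=[15, 27]
11: 0x70 (blk 7, set 3) → MISS  vc=[15, 27, 11]
12: 0xbc (blk 11, set 3) → VC-HIT  vc=[15, 27, 7]
13: 0x70 (blk 7, set 3) → VC-HIT  vc=[15, 27, 11]

SEQ = [MISS, L1-HIT, MISS, L1-HIT, L1-HIT, MISS, L1-HIT, VC-HIT, MISS, L1-HIT, L1-HIT, MISS, VC-HIT, VC-HIT]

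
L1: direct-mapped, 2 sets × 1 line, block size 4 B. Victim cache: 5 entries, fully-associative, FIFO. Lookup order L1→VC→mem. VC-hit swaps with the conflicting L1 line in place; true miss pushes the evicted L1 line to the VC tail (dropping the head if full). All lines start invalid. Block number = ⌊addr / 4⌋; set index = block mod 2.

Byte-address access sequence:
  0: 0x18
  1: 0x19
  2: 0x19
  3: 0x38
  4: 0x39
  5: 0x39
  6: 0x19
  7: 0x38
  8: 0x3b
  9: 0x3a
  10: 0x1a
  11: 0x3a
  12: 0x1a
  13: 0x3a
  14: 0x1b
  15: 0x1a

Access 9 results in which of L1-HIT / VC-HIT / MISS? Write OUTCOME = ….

OUTCOME = L1-HIT

0: 0x18 (blk 6, set 0) → MISS  vc=[]
1: 0x19 (blk 6, set 0) → L1-HIT  vc=[]
2: 0x19 (blk 6, set 0) → L1-HIT  vc=[]
3: 0x38 (blk 14, set 0) → MISS  vc=[6]
4: 0x39 (blk 14, set 0) → L1-HIT  vc=[6]
5: 0x39 (blk 14, set 0) → L1-HIT  vc=[6]
6: 0x19 (blk 6, set 0) → VC-HIT  vc=[14]
7: 0x38 (blk 14, set 0) → VC-HIT  vc=[6]
8: 0x3b (blk 14, set 0) → L1-HIT  vc=[6]
9: 0x3a (blk 14, set 0) → L1-HIT  vc=[6]
10: 0x1a (blk 6, set 0) → VC-HIT  vc=[14]
11: 0x3a (blk 14, set 0) → VC-HIT  vc=[6]
12: 0x1a (blk 6, set 0) → VC-HIT  vc=[14]
13: 0x3a (blk 14, set 0) → VC-HIT  vc=[6]
14: 0x1b (blk 6, set 0) → VC-HIT  vc=[14]
15: 0x1a (blk 6, set 0) → L1-HIT  vc=[14]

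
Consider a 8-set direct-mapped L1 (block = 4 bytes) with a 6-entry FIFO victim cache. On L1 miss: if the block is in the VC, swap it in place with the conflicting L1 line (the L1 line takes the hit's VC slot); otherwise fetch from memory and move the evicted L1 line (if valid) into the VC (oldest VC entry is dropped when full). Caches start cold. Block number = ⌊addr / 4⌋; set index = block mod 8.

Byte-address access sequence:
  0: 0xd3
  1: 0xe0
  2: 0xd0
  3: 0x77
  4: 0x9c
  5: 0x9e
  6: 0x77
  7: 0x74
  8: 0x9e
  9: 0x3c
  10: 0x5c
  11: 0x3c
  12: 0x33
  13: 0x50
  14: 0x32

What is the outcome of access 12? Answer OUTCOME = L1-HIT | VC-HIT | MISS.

#0 0xd3→b52/s4 MISS; vc=[]
#1 0xe0→b56/s0 MISS; vc=[]
#2 0xd0→b52/s4 L1-HIT; vc=[]
#3 0x77→b29/s5 MISS; vc=[]
#4 0x9c→b39/s7 MISS; vc=[]
#5 0x9e→b39/s7 L1-HIT; vc=[]
#6 0x77→b29/s5 L1-HIT; vc=[]
#7 0x74→b29/s5 L1-HIT; vc=[]
#8 0x9e→b39/s7 L1-HIT; vc=[]
#9 0x3c→b15/s7 MISS; vc=[39]
#10 0x5c→b23/s7 MISS; vc=[39,15]
#11 0x3c→b15/s7 VC-HIT; vc=[39,23]
#12 0x33→b12/s4 MISS; vc=[39,23,52]
#13 0x50→b20/s4 MISS; vc=[39,23,52,12]
#14 0x32→b12/s4 VC-HIT; vc=[39,23,52,20]

OUTCOME = MISS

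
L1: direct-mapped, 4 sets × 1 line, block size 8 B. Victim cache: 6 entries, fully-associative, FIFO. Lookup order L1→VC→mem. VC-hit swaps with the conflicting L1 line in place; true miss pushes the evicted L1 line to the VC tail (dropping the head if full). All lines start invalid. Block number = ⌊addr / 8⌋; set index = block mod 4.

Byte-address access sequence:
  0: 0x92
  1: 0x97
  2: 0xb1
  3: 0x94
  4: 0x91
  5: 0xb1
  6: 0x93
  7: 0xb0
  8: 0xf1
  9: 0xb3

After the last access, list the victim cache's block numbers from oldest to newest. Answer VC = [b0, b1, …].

0: 0x92 (blk 18, set 2) → MISS  vc=[]
1: 0x97 (blk 18, set 2) → L1-HIT  vc=[]
2: 0xb1 (blk 22, set 2) → MISS  vc=[18]
3: 0x94 (blk 18, set 2) → VC-HIT  vc=[22]
4: 0x91 (blk 18, set 2) → L1-HIT  vc=[22]
5: 0xb1 (blk 22, set 2) → VC-HIT  vc=[18]
6: 0x93 (blk 18, set 2) → VC-HIT  vc=[22]
7: 0xb0 (blk 22, set 2) → VC-HIT  vc=[18]
8: 0xf1 (blk 30, set 2) → MISS  vc=[18, 22]
9: 0xb3 (blk 22, set 2) → VC-HIT  vc=[18, 30]

VC = [18, 30]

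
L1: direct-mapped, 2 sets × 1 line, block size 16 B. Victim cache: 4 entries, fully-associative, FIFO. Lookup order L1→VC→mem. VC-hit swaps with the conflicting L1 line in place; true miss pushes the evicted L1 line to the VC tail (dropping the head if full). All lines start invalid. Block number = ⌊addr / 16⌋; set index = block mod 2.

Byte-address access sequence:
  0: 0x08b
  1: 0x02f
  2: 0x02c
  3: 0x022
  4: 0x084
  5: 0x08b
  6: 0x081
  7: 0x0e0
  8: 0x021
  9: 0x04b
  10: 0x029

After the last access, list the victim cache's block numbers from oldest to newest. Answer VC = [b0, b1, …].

  [0] addr=0x8b blk=8 s=0: MISS | VC []
  [1] addr=0x2f blk=2 s=0: MISS | VC [8]
  [2] addr=0x2c blk=2 s=0: L1-HIT | VC [8]
  [3] addr=0x22 blk=2 s=0: L1-HIT | VC [8]
  [4] addr=0x84 blk=8 s=0: VC-HIT | VC [2]
  [5] addr=0x8b blk=8 s=0: L1-HIT | VC [2]
  [6] addr=0x81 blk=8 s=0: L1-HIT | VC [2]
  [7] addr=0xe0 blk=14 s=0: MISS | VC [2, 8]
  [8] addr=0x21 blk=2 s=0: VC-HIT | VC [14, 8]
  [9] addr=0x4b blk=4 s=0: MISS | VC [14, 8, 2]
  [10] addr=0x29 blk=2 s=0: VC-HIT | VC [14, 8, 4]

VC = [14, 8, 4]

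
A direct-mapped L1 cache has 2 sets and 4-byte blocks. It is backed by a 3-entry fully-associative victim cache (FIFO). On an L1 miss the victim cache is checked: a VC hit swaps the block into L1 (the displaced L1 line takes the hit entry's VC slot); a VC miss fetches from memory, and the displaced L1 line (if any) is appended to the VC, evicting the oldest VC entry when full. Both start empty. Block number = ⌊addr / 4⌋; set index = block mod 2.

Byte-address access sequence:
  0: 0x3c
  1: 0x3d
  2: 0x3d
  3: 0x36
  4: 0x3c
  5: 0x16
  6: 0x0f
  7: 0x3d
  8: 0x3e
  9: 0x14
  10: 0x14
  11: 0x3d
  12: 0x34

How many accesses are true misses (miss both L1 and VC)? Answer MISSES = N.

0: 0x3c (blk 15, set 1) → MISS  vc=[]
1: 0x3d (blk 15, set 1) → L1-HIT  vc=[]
2: 0x3d (blk 15, set 1) → L1-HIT  vc=[]
3: 0x36 (blk 13, set 1) → MISS  vc=[15]
4: 0x3c (blk 15, set 1) → VC-HIT  vc=[13]
5: 0x16 (blk 5, set 1) → MISS  vc=[13, 15]
6: 0xf (blk 3, set 1) → MISS  vc=[13, 15, 5]
7: 0x3d (blk 15, set 1) → VC-HIT  vc=[13, 3, 5]
8: 0x3e (blk 15, set 1) → L1-HIT  vc=[13, 3, 5]
9: 0x14 (blk 5, set 1) → VC-HIT  vc=[13, 3, 15]
10: 0x14 (blk 5, set 1) → L1-HIT  vc=[13, 3, 15]
11: 0x3d (blk 15, set 1) → VC-HIT  vc=[13, 3, 5]
12: 0x34 (blk 13, set 1) → VC-HIT  vc=[15, 3, 5]

MISSES = 4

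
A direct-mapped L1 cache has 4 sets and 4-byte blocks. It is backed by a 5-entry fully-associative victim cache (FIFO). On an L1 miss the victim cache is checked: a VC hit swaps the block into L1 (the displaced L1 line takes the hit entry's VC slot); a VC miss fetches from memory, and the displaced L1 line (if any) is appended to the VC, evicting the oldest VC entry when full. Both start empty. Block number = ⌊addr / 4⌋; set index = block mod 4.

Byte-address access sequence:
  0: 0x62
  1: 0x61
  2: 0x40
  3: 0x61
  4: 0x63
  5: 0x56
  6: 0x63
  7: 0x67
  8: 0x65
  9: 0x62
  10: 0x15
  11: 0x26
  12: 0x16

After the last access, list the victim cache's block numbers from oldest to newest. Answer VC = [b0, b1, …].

  [0] addr=0x62 blk=24 s=0: MISS | VC []
  [1] addr=0x61 blk=24 s=0: L1-HIT | VC []
  [2] addr=0x40 blk=16 s=0: MISS | VC [24]
  [3] addr=0x61 blk=24 s=0: VC-HIT | VC [16]
  [4] addr=0x63 blk=24 s=0: L1-HIT | VC [16]
  [5] addr=0x56 blk=21 s=1: MISS | VC [16]
  [6] addr=0x63 blk=24 s=0: L1-HIT | VC [16]
  [7] addr=0x67 blk=25 s=1: MISS | VC [16, 21]
  [8] addr=0x65 blk=25 s=1: L1-HIT | VC [16, 21]
  [9] addr=0x62 blk=24 s=0: L1-HIT | VC [16, 21]
  [10] addr=0x15 blk=5 s=1: MISS | VC [16, 21, 25]
  [11] addr=0x26 blk=9 s=1: MISS | VC [16, 21, 25, 5]
  [12] addr=0x16 blk=5 s=1: VC-HIT | VC [16, 21, 25, 9]

VC = [16, 21, 25, 9]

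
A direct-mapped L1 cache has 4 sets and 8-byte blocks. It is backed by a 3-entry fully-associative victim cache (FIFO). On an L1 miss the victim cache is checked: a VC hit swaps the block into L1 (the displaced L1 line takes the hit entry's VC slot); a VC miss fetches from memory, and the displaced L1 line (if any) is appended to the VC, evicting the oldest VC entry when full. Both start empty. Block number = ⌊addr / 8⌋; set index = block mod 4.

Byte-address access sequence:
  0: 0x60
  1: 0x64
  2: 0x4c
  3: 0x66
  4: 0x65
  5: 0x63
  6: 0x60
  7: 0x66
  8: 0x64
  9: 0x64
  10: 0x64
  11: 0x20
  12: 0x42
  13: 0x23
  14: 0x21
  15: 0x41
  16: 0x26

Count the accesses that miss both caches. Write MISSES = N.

#0 0x60→b12/s0 MISS; vc=[]
#1 0x64→b12/s0 L1-HIT; vc=[]
#2 0x4c→b9/s1 MISS; vc=[]
#3 0x66→b12/s0 L1-HIT; vc=[]
#4 0x65→b12/s0 L1-HIT; vc=[]
#5 0x63→b12/s0 L1-HIT; vc=[]
#6 0x60→b12/s0 L1-HIT; vc=[]
#7 0x66→b12/s0 L1-HIT; vc=[]
#8 0x64→b12/s0 L1-HIT; vc=[]
#9 0x64→b12/s0 L1-HIT; vc=[]
#10 0x64→b12/s0 L1-HIT; vc=[]
#11 0x20→b4/s0 MISS; vc=[12]
#12 0x42→b8/s0 MISS; vc=[12,4]
#13 0x23→b4/s0 VC-HIT; vc=[12,8]
#14 0x21→b4/s0 L1-HIT; vc=[12,8]
#15 0x41→b8/s0 VC-HIT; vc=[12,4]
#16 0x26→b4/s0 VC-HIT; vc=[12,8]

MISSES = 4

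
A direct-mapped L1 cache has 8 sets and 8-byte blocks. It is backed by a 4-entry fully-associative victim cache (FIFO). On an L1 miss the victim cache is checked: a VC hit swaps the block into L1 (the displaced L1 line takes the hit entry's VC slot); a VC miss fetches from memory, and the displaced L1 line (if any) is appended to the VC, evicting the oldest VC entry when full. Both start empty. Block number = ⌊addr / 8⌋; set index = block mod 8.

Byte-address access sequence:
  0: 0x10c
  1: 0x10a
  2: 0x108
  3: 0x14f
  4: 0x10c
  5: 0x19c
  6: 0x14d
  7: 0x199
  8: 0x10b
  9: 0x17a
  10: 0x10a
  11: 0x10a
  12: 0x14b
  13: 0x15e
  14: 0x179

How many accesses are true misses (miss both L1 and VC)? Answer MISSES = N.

MISSES = 5

0: 0x10c (blk 33, set 1) → MISS  vc=[]
1: 0x10a (blk 33, set 1) → L1-HIT  vc=[]
2: 0x108 (blk 33, set 1) → L1-HIT  vc=[]
3: 0x14f (blk 41, set 1) → MISS  vc=[33]
4: 0x10c (blk 33, set 1) → VC-HIT  vc=[41]
5: 0x19c (blk 51, set 3) → MISS  vc=[41]
6: 0x14d (blk 41, set 1) → VC-HIT  vc=[33]
7: 0x199 (blk 51, set 3) → L1-HIT  vc=[33]
8: 0x10b (blk 33, set 1) → VC-HIT  vc=[41]
9: 0x17a (blk 47, set 7) → MISS  vc=[41]
10: 0x10a (blk 33, set 1) → L1-HIT  vc=[41]
11: 0x10a (blk 33, set 1) → L1-HIT  vc=[41]
12: 0x14b (blk 41, set 1) → VC-HIT  vc=[33]
13: 0x15e (blk 43, set 3) → MISS  vc=[33, 51]
14: 0x179 (blk 47, set 7) → L1-HIT  vc=[33, 51]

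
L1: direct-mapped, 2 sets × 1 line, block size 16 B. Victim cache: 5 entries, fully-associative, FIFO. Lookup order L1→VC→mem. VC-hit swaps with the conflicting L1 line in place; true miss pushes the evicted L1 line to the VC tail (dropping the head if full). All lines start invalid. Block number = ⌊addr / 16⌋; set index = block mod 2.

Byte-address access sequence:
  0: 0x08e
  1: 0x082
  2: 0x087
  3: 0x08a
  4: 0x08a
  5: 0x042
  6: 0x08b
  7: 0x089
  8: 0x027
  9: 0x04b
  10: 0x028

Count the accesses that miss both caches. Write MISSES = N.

0: 0x8e (blk 8, set 0) → MISS  vc=[]
1: 0x82 (blk 8, set 0) → L1-HIT  vc=[]
2: 0x87 (blk 8, set 0) → L1-HIT  vc=[]
3: 0x8a (blk 8, set 0) → L1-HIT  vc=[]
4: 0x8a (blk 8, set 0) → L1-HIT  vc=[]
5: 0x42 (blk 4, set 0) → MISS  vc=[8]
6: 0x8b (blk 8, set 0) → VC-HIT  vc=[4]
7: 0x89 (blk 8, set 0) → L1-HIT  vc=[4]
8: 0x27 (blk 2, set 0) → MISS  vc=[4, 8]
9: 0x4b (blk 4, set 0) → VC-HIT  vc=[2, 8]
10: 0x28 (blk 2, set 0) → VC-HIT  vc=[4, 8]

MISSES = 3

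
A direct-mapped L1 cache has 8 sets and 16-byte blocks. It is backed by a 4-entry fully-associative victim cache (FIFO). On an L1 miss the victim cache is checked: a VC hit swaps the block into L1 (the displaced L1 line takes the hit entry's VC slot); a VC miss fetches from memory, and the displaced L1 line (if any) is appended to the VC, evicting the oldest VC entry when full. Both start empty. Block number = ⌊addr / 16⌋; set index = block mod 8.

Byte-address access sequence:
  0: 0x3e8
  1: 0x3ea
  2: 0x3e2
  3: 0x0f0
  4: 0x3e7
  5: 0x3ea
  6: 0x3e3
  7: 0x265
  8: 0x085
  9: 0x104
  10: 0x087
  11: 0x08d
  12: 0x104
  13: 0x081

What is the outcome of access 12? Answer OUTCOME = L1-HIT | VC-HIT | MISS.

OUTCOME = VC-HIT

  [0] addr=0x3e8 blk=62 s=6: MISS | VC []
  [1] addr=0x3ea blk=62 s=6: L1-HIT | VC []
  [2] addr=0x3e2 blk=62 s=6: L1-HIT | VC []
  [3] addr=0xf0 blk=15 s=7: MISS | VC []
  [4] addr=0x3e7 blk=62 s=6: L1-HIT | VC []
  [5] addr=0x3ea blk=62 s=6: L1-HIT | VC []
  [6] addr=0x3e3 blk=62 s=6: L1-HIT | VC []
  [7] addr=0x265 blk=38 s=6: MISS | VC [62]
  [8] addr=0x85 blk=8 s=0: MISS | VC [62]
  [9] addr=0x104 blk=16 s=0: MISS | VC [62, 8]
  [10] addr=0x87 blk=8 s=0: VC-HIT | VC [62, 16]
  [11] addr=0x8d blk=8 s=0: L1-HIT | VC [62, 16]
  [12] addr=0x104 blk=16 s=0: VC-HIT | VC [62, 8]
  [13] addr=0x81 blk=8 s=0: VC-HIT | VC [62, 16]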